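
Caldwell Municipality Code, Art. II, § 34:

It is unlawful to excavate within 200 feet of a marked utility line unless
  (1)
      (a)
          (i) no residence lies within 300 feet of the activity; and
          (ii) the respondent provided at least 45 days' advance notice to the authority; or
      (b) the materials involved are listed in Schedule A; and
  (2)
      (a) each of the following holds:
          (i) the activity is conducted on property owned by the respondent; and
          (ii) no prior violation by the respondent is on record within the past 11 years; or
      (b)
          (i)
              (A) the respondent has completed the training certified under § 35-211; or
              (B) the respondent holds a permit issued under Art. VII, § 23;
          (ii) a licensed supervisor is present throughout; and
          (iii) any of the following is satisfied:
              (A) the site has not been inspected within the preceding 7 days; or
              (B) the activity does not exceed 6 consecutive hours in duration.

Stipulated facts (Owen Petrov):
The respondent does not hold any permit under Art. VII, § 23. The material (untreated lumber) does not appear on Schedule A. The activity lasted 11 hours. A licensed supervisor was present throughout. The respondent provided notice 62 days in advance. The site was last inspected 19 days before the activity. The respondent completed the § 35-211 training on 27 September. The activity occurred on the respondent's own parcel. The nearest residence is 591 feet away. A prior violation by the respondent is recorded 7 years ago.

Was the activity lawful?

(i) no residence in 300 ft — met.
(ii) ≥45 days' notice — met.
(a): T AND T → true.
(b) Schedule A material — not met.
(1) = T OR F = true.
(i) own property — satisfied.
(ii) no prior violation — fails.
(a) = T AND F = false.
(A) training certified — satisfied.
(B) holds permit — not satisfied.
So (i) is satisfied (T OR F).
(ii) supervisor present — met.
(A) not (site inspected) — met.
(B) ≤ 6 hrs duration — not satisfied.
(iii): T OR F → true.
(b): T AND T AND T → true.
So (2) is satisfied (F OR T).
Overall: T AND T → true.

Yes — lawful.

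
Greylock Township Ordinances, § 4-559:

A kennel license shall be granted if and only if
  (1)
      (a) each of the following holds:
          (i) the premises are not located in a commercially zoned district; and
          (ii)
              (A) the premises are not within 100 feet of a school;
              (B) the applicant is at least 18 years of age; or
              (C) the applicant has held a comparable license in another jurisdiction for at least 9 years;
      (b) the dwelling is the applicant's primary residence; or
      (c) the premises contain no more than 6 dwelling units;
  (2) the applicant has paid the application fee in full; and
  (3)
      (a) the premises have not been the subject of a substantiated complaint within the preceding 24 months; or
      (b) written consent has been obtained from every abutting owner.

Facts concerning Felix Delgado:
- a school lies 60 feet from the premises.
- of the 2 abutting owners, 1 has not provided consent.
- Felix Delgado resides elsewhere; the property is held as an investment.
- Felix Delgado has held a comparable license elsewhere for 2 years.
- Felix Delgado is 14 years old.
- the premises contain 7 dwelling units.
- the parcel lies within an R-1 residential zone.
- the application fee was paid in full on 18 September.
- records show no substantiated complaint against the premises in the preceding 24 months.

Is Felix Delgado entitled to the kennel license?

(i) not (commercially zoned) — holds.
(A) ≥100 ft from school — not met.
(B) age ≥ 18 — fails.
(C) prior license ≥ 9 yr — not met.
So (ii) is not satisfied (F OR F OR F).
So (a) is not satisfied (T AND F).
(b) primary residence — fails.
(c) ≤ 6 units — not satisfied.
(1): F OR F OR F → false.
(2) fee paid — met.
(a) no complaint in 24 mo. — satisfied.
(b) all abutters consent — fails.
(3) = T OR F = true.
So Overall is not satisfied (F AND T AND T).

No — denied.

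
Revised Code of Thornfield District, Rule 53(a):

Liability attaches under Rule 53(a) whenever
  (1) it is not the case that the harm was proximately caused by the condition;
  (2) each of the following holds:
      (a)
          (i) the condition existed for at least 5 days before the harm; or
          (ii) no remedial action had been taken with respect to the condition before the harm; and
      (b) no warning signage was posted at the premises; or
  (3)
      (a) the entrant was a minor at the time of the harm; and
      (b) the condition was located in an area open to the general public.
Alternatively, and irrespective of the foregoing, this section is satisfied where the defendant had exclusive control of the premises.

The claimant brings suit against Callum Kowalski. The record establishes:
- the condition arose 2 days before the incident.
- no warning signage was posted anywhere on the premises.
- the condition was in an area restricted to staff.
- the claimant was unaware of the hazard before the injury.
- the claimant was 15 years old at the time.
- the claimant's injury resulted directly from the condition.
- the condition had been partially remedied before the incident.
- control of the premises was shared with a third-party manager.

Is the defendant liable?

No — not liable.

(1) not (proximate cause) — not satisfied.
(i) condition ≥5 days old — fails.
(ii) no remedial action — not met.
(a) = F OR F = false.
(b) no signage posted — satisfied.
So (2) is not satisfied (F AND T).
(a) entrant a minor — holds.
(b) public area — not met.
(3): T AND F → false.
Overall = F OR F OR F = false.
Exception (exclusive control) — not satisfied.
Result: main false OR exception false → false.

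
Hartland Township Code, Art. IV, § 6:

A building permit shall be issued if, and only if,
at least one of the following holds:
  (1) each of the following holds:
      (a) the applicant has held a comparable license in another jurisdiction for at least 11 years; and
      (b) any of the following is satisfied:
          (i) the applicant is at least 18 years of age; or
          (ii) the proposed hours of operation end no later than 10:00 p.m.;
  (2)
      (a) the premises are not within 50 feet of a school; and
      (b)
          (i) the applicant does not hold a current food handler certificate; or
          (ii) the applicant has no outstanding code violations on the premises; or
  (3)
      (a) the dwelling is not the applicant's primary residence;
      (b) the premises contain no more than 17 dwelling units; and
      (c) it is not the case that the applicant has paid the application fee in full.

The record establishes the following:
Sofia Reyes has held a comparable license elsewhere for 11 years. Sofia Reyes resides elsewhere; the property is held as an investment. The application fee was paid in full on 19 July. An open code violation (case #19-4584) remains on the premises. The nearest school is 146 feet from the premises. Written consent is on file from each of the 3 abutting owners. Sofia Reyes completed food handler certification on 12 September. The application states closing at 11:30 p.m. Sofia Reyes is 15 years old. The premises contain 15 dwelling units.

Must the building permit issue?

No — denied.

(a) prior license ≥ 11 yr — met.
(i) age ≥ 18 — fails.
(ii) closes by 10 p.m. — fails.
(b): F OR F → false.
(1) = T AND F = false.
(a) ≥50 ft from school — met.
(i) not (food handler cert.) — not satisfied.
(ii) no code violations — not satisfied.
(b) = F OR F = false.
(2) = T AND F = false.
(a) not (primary residence) — satisfied.
(b) ≤ 17 units — holds.
(c) not (fee paid) — not met.
(3): T AND T AND F → false.
So Overall is not satisfied (F OR F OR F).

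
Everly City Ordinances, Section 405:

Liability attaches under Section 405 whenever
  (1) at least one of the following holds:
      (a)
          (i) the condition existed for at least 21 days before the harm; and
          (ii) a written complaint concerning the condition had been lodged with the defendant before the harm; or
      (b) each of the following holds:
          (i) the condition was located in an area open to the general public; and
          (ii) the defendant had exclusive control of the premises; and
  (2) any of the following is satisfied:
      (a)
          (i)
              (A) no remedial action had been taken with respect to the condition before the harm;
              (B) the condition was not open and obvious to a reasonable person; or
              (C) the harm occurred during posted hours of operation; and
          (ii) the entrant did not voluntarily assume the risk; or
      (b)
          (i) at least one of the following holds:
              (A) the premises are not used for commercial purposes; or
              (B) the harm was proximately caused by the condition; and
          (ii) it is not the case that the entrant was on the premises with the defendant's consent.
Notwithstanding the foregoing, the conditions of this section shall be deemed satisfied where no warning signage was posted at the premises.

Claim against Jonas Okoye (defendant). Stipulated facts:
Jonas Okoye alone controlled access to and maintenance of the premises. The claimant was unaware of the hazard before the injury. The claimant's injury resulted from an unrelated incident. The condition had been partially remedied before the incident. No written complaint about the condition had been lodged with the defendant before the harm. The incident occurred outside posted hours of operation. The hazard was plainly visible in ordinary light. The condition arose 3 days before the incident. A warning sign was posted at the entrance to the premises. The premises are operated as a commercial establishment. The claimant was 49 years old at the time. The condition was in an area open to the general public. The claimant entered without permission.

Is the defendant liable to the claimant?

No — not liable.

(i) condition ≥21 days old — fails.
(ii) complaint lodged — not met.
(a): F AND F → false.
(i) public area — met.
(ii) exclusive control — satisfied.
So (b) is satisfied (T AND T).
So (1) is satisfied (F OR T).
(A) no remedial action — not satisfied.
(B) not open/obvious — not met.
(C) during posted hours — fails.
So (i) is not satisfied (F OR F OR F).
(ii) no assumed risk — satisfied.
(a): F AND T → false.
(A) not (commercial use) — not satisfied.
(B) proximate cause — fails.
So (i) is not satisfied (F OR F).
(ii) not (consent to enter) — met.
So (b) is not satisfied (F AND T).
So (2) is not satisfied (F OR F).
So Overall is not satisfied (T AND F).
Exception (no signage posted) — not satisfied.
Result: main false OR exception false → false.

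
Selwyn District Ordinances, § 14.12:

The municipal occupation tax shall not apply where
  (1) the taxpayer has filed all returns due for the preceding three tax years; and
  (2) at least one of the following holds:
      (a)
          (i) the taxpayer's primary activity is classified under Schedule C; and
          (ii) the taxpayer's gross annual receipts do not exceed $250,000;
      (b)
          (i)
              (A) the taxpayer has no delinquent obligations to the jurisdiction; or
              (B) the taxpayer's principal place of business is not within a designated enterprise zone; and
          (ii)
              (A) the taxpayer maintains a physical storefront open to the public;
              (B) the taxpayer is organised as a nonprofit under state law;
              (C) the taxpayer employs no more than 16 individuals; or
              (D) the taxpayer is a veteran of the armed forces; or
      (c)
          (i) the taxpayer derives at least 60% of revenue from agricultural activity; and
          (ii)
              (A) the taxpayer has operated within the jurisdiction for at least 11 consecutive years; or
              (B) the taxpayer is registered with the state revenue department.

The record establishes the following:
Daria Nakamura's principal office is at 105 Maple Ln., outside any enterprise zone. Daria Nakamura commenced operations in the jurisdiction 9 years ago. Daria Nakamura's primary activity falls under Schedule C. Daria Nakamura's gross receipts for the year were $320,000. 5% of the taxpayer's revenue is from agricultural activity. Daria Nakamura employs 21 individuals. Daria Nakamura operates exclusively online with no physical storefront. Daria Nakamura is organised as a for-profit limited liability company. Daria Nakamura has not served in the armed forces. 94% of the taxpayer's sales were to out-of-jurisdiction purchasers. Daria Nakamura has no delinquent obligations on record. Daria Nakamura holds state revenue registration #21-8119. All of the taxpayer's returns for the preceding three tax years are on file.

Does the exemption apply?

No — not exempt.

(1) returns current — satisfied.
(i) Schedule C activity — met.
(ii) receipts ≤ $250,000 — fails.
(a) = T AND F = false.
(A) no delinquency — holds.
(B) not (in enterprise zone) — holds.
So (i) is satisfied (T OR T).
(A) has storefront — not met.
(B) nonprofit — not met.
(C) ≤ 16 employees — fails.
(D) veteran — fails.
(ii): F OR F OR F OR F → false.
(b) = T AND F = false.
(i) ≥60% agricultural — fails.
(A) ≥ 11 yrs in jurisdiction — fails.
(B) state-registered — holds.
(ii): F OR T → true.
(c): F AND T → false.
(2) = F OR F OR F = false.
Overall: T AND F → false.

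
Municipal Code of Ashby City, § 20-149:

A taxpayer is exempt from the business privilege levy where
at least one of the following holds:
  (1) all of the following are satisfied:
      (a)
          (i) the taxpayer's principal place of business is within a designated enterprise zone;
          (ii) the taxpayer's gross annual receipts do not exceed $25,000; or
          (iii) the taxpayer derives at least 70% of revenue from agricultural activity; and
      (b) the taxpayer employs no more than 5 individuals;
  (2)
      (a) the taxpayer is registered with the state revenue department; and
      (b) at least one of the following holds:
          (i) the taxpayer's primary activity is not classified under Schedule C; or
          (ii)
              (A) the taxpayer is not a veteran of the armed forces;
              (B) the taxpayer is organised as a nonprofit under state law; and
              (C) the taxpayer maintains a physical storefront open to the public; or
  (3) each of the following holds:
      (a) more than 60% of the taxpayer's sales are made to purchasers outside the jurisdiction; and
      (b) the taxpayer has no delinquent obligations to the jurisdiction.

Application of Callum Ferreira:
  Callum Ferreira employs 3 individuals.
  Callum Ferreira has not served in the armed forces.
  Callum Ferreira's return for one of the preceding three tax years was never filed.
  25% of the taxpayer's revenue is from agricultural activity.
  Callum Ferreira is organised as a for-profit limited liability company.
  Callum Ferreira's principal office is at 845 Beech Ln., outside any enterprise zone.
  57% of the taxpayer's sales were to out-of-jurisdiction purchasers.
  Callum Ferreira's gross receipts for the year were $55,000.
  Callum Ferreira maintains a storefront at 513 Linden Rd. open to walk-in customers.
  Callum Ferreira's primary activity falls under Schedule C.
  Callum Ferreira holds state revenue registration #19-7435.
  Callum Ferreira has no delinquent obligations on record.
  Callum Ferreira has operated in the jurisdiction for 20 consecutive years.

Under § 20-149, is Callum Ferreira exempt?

No — not exempt.

(i) in enterprise zone — not satisfied.
(ii) receipts ≤ $25,000 — not met.
(iii) ≥70% agricultural — not met.
(a): F OR F OR F → false.
(b) ≤ 5 employees — satisfied.
So (1) is not satisfied (F AND T).
(a) state-registered — holds.
(i) not (Schedule C activity) — not met.
(A) not (veteran) — met.
(B) nonprofit — fails.
(C) has storefront — satisfied.
(ii): T AND F AND T → false.
So (b) is not satisfied (F OR F).
(2): T AND F → false.
(a) >60% out-of-jur. sales — not met.
(b) no delinquency — met.
(3) = F AND T = false.
Overall = F OR F OR F = false.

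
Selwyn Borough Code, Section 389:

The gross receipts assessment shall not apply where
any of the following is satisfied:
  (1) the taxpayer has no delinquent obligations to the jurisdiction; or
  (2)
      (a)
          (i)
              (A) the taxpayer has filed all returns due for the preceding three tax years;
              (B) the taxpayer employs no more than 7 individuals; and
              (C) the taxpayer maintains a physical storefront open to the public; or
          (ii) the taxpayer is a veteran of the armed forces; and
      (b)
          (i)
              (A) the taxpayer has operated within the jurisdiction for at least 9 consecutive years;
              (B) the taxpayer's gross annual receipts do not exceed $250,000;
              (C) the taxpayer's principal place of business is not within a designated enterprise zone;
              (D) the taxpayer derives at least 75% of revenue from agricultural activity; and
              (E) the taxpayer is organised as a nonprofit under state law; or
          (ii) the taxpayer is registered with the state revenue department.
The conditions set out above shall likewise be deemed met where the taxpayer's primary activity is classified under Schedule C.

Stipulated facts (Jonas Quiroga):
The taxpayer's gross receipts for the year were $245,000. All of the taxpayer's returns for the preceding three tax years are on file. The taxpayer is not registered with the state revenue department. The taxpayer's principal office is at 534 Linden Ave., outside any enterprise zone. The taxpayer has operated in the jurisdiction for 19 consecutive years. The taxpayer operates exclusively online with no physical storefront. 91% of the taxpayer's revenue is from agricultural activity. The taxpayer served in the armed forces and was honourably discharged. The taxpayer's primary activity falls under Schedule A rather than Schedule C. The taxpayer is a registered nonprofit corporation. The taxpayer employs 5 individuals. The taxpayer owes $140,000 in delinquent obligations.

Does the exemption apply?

Yes — exempt.

(1) no delinquency — fails.
(A) returns current — holds.
(B) ≤ 7 employees — met.
(C) has storefront — fails.
So (i) is not satisfied (T AND T AND F).
(ii) veteran — holds.
(a) = F OR T = true.
(A) ≥ 9 yrs in jurisdiction — satisfied.
(B) receipts ≤ $250,000 — satisfied.
(C) not (in enterprise zone) — holds.
(D) ≥75% agricultural — holds.
(E) nonprofit — met.
So (i) is satisfied (T AND T AND T AND T AND T).
(ii) state-registered — not met.
(b): T OR F → true.
(2) = T AND T = true.
So Overall is satisfied (F OR T).
Exception (Schedule C activity) — not satisfied.
Result: main true OR exception false → true.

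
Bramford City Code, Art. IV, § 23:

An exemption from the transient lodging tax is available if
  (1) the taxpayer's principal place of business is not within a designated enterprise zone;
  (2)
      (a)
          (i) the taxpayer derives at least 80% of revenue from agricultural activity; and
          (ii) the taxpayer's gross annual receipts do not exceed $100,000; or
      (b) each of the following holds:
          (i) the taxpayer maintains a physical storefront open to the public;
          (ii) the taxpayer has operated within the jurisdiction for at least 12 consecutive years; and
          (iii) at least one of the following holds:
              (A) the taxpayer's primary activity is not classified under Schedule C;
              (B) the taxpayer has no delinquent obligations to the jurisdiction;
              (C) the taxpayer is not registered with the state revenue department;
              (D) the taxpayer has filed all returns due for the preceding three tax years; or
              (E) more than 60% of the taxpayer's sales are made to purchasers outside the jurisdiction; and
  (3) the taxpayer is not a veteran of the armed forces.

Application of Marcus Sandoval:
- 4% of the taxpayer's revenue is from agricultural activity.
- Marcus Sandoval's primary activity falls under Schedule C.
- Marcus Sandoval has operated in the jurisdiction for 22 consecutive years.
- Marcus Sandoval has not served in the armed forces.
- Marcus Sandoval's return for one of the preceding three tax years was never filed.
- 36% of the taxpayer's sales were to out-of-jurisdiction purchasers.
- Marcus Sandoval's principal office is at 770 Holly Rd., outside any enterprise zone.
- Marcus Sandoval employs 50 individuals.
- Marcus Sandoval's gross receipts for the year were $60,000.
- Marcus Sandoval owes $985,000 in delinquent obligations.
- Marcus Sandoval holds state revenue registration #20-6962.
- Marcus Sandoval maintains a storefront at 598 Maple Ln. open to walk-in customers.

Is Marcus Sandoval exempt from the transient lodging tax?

(1) not (in enterprise zone) — holds.
(i) ≥80% agricultural — not met.
(ii) receipts ≤ $100,000 — satisfied.
(a) = F AND T = false.
(i) has storefront — met.
(ii) ≥ 12 yrs in jurisdiction — holds.
(A) not (Schedule C activity) — not satisfied.
(B) no delinquency — fails.
(C) not (state-registered) — fails.
(D) returns current — fails.
(E) >60% out-of-jur. sales — fails.
(iii): F OR F OR F OR F OR F → false.
So (b) is not satisfied (T AND T AND F).
So (2) is not satisfied (F OR F).
(3) not (veteran) — met.
Overall = T AND F AND T = false.

No — not exempt.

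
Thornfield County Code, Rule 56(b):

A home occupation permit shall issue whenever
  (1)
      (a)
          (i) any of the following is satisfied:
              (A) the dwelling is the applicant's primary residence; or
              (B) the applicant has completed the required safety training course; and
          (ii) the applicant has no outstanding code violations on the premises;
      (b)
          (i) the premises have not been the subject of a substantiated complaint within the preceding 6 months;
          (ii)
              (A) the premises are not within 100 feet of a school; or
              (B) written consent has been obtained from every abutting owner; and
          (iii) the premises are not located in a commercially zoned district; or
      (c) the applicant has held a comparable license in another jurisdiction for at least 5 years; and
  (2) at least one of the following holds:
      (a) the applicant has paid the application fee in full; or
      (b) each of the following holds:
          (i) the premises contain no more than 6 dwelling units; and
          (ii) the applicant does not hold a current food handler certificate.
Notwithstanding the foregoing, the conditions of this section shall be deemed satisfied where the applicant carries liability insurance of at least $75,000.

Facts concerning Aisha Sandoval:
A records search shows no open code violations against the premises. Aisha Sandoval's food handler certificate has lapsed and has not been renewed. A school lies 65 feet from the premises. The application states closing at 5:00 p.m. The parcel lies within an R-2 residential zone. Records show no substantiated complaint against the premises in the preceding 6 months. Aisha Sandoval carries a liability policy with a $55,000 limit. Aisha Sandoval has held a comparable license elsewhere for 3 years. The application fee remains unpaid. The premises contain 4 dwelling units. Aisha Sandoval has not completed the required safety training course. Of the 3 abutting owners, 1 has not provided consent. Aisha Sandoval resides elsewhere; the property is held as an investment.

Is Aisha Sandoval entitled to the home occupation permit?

No — denied.

(A) primary residence — not met.
(B) safety training — not satisfied.
So (i) is not satisfied (F OR F).
(ii) no code violations — met.
So (a) is not satisfied (F AND T).
(i) no complaint in 6 mo. — satisfied.
(A) ≥100 ft from school — not met.
(B) all abutters consent — fails.
(ii) = F OR F = false.
(iii) not (commercially zoned) — met.
(b) = T AND F AND T = false.
(c) prior license ≥ 5 yr — fails.
So (1) is not satisfied (F OR F OR F).
(a) fee paid — fails.
(i) ≤ 6 units — satisfied.
(ii) not (food handler cert.) — met.
(b) = T AND T = true.
(2) = F OR T = true.
So Overall is not satisfied (F AND T).
Exception (insurance ≥ $75,000) — not satisfied.
Result: main false OR exception false → false.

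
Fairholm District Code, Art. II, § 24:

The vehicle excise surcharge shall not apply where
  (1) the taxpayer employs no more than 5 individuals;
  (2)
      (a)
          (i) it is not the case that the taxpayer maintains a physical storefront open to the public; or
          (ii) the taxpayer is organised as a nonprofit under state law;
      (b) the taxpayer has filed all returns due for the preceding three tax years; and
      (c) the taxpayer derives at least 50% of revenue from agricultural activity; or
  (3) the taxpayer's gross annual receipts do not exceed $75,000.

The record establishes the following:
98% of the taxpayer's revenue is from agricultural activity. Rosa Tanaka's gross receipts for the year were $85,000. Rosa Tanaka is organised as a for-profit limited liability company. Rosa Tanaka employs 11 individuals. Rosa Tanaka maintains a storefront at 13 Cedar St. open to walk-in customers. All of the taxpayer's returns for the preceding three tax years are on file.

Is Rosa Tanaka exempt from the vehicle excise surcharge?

(1) ≤ 5 employees — not satisfied.
(i) not (has storefront) — fails.
(ii) nonprofit — fails.
(a): F OR F → false.
(b) returns current — holds.
(c) ≥50% agricultural — satisfied.
So (2) is not satisfied (F AND T AND T).
(3) receipts ≤ $75,000 — not met.
So Overall is not satisfied (F OR F OR F).

No — not exempt.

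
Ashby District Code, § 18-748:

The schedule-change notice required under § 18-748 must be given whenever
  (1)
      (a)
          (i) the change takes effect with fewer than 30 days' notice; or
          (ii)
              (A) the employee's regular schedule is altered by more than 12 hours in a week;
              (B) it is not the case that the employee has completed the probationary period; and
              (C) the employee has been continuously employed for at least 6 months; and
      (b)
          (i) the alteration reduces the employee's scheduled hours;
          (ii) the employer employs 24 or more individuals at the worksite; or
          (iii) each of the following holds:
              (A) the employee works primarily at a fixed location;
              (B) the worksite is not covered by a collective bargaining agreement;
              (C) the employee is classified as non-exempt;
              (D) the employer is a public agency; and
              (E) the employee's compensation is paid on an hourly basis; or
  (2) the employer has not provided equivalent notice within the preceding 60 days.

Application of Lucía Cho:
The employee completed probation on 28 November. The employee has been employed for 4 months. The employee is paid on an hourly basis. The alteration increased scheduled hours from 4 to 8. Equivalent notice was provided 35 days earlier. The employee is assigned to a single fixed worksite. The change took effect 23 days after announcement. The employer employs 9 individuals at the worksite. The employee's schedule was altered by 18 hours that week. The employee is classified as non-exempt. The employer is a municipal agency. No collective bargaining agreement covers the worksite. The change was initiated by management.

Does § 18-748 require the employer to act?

(i) < 30 days' notice — satisfied.
(A) schedule shift > 12h — holds.
(B) not (past probation) — fails.
(C) tenure ≥ 6 mo. — not met.
So (ii) is not satisfied (T AND F AND F).
(a): T OR F → true.
(i) hours reduced — fails.
(ii) ≥ 24 at site — not satisfied.
(A) fixed location — met.
(B) no CBA — satisfied.
(C) non-exempt — met.
(D) public agency — holds.
(E) hourly-paid — holds.
(iii) = T AND T AND T AND T AND T = true.
(b) = F OR F OR T = true.
So (1) is satisfied (T AND T).
(2) no recent notice — not met.
So Overall is satisfied (T OR F).

Yes — required.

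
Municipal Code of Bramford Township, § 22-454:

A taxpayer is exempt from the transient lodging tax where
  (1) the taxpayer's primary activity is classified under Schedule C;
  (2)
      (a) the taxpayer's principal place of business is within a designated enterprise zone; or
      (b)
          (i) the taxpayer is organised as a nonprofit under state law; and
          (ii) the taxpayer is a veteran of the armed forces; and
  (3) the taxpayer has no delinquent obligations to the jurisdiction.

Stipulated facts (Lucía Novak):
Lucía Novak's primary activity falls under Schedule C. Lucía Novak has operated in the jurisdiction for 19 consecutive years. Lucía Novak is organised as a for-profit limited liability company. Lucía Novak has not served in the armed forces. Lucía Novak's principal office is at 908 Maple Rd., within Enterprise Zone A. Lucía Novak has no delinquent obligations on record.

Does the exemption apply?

Yes — exempt.

(1) Schedule C activity — satisfied.
(a) in enterprise zone — holds.
(i) nonprofit — not met.
(ii) veteran — not met.
So (b) is not satisfied (F AND F).
So (2) is satisfied (T OR F).
(3) no delinquency — satisfied.
Overall: T AND T AND T → true.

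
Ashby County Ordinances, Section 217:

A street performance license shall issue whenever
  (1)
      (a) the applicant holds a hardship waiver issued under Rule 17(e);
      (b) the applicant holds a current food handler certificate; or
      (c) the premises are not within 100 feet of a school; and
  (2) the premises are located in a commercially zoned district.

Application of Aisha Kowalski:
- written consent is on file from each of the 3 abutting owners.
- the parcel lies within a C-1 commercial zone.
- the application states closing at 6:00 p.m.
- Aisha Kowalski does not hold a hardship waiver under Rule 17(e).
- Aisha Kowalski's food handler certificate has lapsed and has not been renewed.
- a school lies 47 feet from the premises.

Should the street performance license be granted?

No — denied.

(a) hardship waiver — not met.
(b) food handler cert. — not satisfied.
(c) ≥100 ft from school — fails.
So (1) is not satisfied (F OR F OR F).
(2) commercially zoned — holds.
Overall = F AND T = false.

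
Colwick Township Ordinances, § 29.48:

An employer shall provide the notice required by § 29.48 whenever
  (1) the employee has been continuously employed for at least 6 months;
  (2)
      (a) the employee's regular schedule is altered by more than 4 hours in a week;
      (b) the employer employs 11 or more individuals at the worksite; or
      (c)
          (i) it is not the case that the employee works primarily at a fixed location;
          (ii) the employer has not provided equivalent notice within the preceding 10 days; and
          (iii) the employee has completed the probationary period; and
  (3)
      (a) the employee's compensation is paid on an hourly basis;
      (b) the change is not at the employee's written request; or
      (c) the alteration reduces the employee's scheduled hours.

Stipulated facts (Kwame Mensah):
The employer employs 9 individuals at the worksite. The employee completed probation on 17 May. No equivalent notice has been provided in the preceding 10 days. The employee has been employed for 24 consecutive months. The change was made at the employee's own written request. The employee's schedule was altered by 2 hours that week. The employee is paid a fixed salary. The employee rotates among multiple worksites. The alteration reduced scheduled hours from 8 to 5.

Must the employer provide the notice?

Yes — required.

(1) tenure ≥ 6 mo. — met.
(a) schedule shift > 4h — not satisfied.
(b) ≥ 11 at site — fails.
(i) not (fixed location) — holds.
(ii) no recent notice — satisfied.
(iii) past probation — holds.
(c) = T AND T AND T = true.
(2): F OR F OR T → true.
(a) hourly-paid — not met.
(b) not employee-requested — fails.
(c) hours reduced — satisfied.
(3): F OR F OR T → true.
Overall = T AND T AND T = true.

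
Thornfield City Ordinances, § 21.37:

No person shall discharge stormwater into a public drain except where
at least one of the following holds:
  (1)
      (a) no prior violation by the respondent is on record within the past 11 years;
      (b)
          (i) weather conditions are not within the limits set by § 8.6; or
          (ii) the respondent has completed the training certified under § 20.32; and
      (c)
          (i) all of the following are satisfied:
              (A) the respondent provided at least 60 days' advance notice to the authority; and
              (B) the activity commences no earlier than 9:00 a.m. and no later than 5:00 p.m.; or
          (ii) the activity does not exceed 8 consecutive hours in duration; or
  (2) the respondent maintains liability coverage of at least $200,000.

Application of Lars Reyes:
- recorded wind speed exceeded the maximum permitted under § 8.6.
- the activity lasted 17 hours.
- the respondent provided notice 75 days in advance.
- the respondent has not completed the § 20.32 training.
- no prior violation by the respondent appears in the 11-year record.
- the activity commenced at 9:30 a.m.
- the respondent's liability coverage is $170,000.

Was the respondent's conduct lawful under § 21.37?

(a) no prior violation — satisfied.
(i) not (weather ok) — holds.
(ii) training certified — fails.
(b) = T OR F = true.
(A) ≥60 days' notice — met.
(B) start within hours — satisfied.
(i) = T AND T = true.
(ii) ≤ 8 hrs duration — fails.
(c) = T OR F = true.
(1) = T AND T AND T = true.
(2) coverage ≥ $200,000 — not met.
Overall: T OR F → true.

Yes — lawful.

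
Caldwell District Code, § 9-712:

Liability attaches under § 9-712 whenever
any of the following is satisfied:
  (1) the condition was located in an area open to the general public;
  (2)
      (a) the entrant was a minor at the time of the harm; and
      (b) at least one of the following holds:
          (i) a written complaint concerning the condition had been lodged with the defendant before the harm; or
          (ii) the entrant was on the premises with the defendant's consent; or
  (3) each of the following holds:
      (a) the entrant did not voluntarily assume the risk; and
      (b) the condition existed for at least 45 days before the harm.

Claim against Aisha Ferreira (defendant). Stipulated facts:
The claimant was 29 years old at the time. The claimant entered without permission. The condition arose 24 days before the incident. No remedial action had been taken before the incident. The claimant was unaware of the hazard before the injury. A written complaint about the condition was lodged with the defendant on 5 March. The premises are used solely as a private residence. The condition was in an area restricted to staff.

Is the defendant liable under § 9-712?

No — not liable.

(1) public area — not met.
(a) entrant a minor — not satisfied.
(i) complaint lodged — met.
(ii) consent to enter — not satisfied.
So (b) is satisfied (T OR F).
(2): F AND T → false.
(a) no assumed risk — met.
(b) condition ≥45 days old — not satisfied.
So (3) is not satisfied (T AND F).
Overall: F OR F OR F → false.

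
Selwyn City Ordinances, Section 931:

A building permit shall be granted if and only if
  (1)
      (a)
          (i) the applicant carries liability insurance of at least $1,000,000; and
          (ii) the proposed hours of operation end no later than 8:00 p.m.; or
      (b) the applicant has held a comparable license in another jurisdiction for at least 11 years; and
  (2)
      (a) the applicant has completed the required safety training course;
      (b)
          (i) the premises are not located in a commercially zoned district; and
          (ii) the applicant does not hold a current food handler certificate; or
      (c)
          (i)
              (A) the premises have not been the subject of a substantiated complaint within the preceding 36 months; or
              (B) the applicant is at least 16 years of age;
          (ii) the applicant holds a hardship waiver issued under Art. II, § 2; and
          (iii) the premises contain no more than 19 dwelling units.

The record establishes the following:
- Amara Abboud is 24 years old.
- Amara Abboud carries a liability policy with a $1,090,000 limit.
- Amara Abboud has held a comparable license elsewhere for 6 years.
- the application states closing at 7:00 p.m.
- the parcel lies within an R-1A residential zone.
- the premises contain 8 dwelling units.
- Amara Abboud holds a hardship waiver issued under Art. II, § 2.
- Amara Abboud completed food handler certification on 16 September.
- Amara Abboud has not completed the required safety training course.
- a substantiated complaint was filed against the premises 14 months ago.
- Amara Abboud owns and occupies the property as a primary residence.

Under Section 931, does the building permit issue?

Yes — granted.

(i) insurance ≥ $1,000,000 — satisfied.
(ii) closes by 8 p.m. — holds.
(a): T AND T → true.
(b) prior license ≥ 11 yr — not satisfied.
(1) = T OR F = true.
(a) safety training — not met.
(i) not (commercially zoned) — met.
(ii) not (food handler cert.) — fails.
(b) = T AND F = false.
(A) no complaint in 36 mo. — fails.
(B) age ≥ 16 — met.
(i) = F OR T = true.
(ii) hardship waiver — holds.
(iii) ≤ 19 units — holds.
So (c) is satisfied (T AND T AND T).
(2): F OR F OR T → true.
So Overall is satisfied (T AND T).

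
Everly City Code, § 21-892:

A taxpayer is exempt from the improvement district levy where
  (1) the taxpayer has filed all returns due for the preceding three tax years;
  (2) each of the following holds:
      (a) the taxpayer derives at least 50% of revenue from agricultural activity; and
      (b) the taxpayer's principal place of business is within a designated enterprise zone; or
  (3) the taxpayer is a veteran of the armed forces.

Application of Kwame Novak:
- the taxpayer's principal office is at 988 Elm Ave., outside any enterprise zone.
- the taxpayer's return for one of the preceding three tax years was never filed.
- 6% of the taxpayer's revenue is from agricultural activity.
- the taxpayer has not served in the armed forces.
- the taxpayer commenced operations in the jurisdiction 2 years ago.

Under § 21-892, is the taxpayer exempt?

No — not exempt.

(1) returns current — fails.
(a) ≥50% agricultural — not satisfied.
(b) in enterprise zone — fails.
So (2) is not satisfied (F AND F).
(3) veteran — not satisfied.
So Overall is not satisfied (F OR F OR F).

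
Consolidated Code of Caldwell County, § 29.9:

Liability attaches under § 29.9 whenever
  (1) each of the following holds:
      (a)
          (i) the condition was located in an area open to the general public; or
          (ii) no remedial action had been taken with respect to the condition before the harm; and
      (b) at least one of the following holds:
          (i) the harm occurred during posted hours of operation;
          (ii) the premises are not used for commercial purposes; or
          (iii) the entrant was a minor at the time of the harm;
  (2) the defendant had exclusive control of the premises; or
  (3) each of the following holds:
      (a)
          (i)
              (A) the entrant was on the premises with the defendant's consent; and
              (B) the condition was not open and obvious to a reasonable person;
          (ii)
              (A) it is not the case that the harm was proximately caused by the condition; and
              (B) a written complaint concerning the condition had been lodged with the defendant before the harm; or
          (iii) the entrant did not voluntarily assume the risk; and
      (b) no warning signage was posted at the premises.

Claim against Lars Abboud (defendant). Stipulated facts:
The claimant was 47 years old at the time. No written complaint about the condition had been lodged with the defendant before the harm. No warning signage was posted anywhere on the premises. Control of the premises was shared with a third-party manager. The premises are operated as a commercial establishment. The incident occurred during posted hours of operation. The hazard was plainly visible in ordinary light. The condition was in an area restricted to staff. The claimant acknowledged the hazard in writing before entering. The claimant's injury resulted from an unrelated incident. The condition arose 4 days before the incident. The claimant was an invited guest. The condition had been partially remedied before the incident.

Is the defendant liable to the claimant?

No — not liable.

(i) public area — fails.
(ii) no remedial action — not met.
(a): F OR F → false.
(i) during posted hours — satisfied.
(ii) not (commercial use) — not satisfied.
(iii) entrant a minor — fails.
So (b) is satisfied (T OR F OR F).
(1): F AND T → false.
(2) exclusive control — fails.
(A) consent to enter — met.
(B) not open/obvious — not satisfied.
So (i) is not satisfied (T AND F).
(A) not (proximate cause) — satisfied.
(B) complaint lodged — not satisfied.
So (ii) is not satisfied (T AND F).
(iii) no assumed risk — fails.
(a): F OR F OR F → false.
(b) no signage posted — holds.
(3): F AND T → false.
Overall: F OR F OR F → false.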